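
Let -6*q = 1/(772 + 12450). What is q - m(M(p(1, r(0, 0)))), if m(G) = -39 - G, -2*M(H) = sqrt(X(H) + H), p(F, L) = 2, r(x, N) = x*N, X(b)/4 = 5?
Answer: 3093947/79332 - sqrt(22)/2 ≈ 36.655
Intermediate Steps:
X(b) = 20 (X(b) = 4*5 = 20)
r(x, N) = N*x
M(H) = -sqrt(20 + H)/2
q = -1/79332 (q = -1/(6*(772 + 12450)) = -1/6/13222 = -1/6*1/13222 = -1/79332 ≈ -1.2605e-5)
q - m(M(p(1, r(0, 0)))) = -1/79332 - (-39 - (-1)*sqrt(20 + 2)/2) = -1/79332 - (-39 - (-1)*sqrt(22)/2) = -1/79332 - (-39 + sqrt(22)/2) = -1/79332 + (39 - sqrt(22)/2) = 3093947/79332 - sqrt(22)/2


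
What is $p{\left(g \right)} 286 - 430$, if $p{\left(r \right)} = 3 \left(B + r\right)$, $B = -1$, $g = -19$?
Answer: $-17590$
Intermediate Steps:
$p{\left(r \right)} = -3 + 3 r$ ($p{\left(r \right)} = 3 \left(-1 + r\right) = -3 + 3 r$)
$p{\left(g \right)} 286 - 430 = \left(-3 + 3 \left(-19\right)\right) 286 - 430 = \left(-3 - 57\right) 286 - 430 = \left(-60\right) 286 - 430 = -17160 - 430 = -17590$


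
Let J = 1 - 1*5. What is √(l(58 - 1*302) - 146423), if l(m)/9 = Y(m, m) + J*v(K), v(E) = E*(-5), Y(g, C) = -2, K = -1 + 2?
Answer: I*√146261 ≈ 382.44*I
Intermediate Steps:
K = 1
v(E) = -5*E
J = -4 (J = 1 - 5 = -4)
l(m) = 162 (l(m) = 9*(-2 - (-20)) = 9*(-2 - 4*(-5)) = 9*(-2 + 20) = 9*18 = 162)
√(l(58 - 1*302) - 146423) = √(162 - 146423) = √(-146261) = I*√146261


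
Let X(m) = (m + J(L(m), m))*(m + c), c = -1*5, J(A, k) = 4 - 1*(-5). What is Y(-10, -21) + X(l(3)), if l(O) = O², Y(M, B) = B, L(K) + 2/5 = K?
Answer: 51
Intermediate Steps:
L(K) = -⅖ + K
J(A, k) = 9 (J(A, k) = 4 + 5 = 9)
c = -5
X(m) = (-5 + m)*(9 + m) (X(m) = (m + 9)*(m - 5) = (9 + m)*(-5 + m) = (-5 + m)*(9 + m))
Y(-10, -21) + X(l(3)) = -21 + (-45 + (3²)² + 4*3²) = -21 + (-45 + 9² + 4*9) = -21 + (-45 + 81 + 36) = -21 + 72 = 51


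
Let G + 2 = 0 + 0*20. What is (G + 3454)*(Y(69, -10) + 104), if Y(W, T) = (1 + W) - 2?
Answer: 593744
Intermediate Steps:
Y(W, T) = -1 + W
G = -2 (G = -2 + (0 + 0*20) = -2 + (0 + 0) = -2 + 0 = -2)
(G + 3454)*(Y(69, -10) + 104) = (-2 + 3454)*((-1 + 69) + 104) = 3452*(68 + 104) = 3452*172 = 593744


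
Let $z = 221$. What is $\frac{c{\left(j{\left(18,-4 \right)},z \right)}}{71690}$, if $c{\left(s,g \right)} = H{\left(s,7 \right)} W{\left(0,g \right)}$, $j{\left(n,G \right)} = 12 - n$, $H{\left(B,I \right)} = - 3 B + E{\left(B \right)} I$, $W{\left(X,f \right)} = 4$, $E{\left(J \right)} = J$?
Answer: $- \frac{48}{35845} \approx -0.0013391$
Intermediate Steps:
$H{\left(B,I \right)} = - 3 B + B I$
$c{\left(s,g \right)} = 16 s$ ($c{\left(s,g \right)} = s \left(-3 + 7\right) 4 = s 4 \cdot 4 = 4 s 4 = 16 s$)
$\frac{c{\left(j{\left(18,-4 \right)},z \right)}}{71690} = \frac{16 \left(12 - 18\right)}{71690} = 16 \left(12 - 18\right) \frac{1}{71690} = 16 \left(-6\right) \frac{1}{71690} = \left(-96\right) \frac{1}{71690} = - \frac{48}{35845}$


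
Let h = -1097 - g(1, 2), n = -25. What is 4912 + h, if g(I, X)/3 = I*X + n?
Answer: 3884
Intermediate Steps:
g(I, X) = -75 + 3*I*X (g(I, X) = 3*(I*X - 25) = 3*(-25 + I*X) = -75 + 3*I*X)
h = -1028 (h = -1097 - (-75 + 3*1*2) = -1097 - (-75 + 6) = -1097 - 1*(-69) = -1097 + 69 = -1028)
4912 + h = 4912 - 1028 = 3884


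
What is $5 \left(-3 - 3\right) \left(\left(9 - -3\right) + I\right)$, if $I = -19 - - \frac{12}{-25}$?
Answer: $\frac{1122}{5} \approx 224.4$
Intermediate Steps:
$I = - \frac{487}{25}$ ($I = -19 - \left(-12\right) \left(- \frac{1}{25}\right) = -19 - \frac{12}{25} = - \frac{487}{25} \approx -19.48$)
$5 \left(-3 - 3\right) \left(\left(9 - -3\right) + I\right) = 5 \left(-3 - 3\right) \left(\left(9 - -3\right) - \frac{487}{25}\right) = 5 \left(-6\right) \left(\left(9 + 3\right) - \frac{487}{25}\right) = - 30 \left(12 - \frac{487}{25}\right) = \left(-30\right) \left(- \frac{187}{25}\right) = \frac{1122}{5}$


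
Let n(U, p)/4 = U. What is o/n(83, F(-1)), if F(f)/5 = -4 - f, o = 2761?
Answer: 2761/332 ≈ 8.3163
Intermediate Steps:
F(f) = -20 - 5*f (F(f) = 5*(-4 - f) = -20 - 5*f)
n(U, p) = 4*U
o/n(83, F(-1)) = 2761/((4*83)) = 2761/332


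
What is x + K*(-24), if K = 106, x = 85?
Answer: -2459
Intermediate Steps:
x + K*(-24) = 85 + 106*(-24) = 85 - 2544 = -2459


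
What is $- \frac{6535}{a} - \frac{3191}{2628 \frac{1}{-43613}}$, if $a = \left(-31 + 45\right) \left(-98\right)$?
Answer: $\frac{11934822241}{225351} \approx 52961.0$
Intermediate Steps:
$a = -1372$ ($a = 14 \left(-98\right) = -1372$)
$- \frac{6535}{a} - \frac{3191}{2628 \frac{1}{-43613}} = - \frac{6535}{-1372} - \frac{3191}{2628 \frac{1}{-43613}} = \left(-6535\right) \left(- \frac{1}{1372}\right) - \frac{3191}{2628 \left(- \frac{1}{43613}\right)} = \frac{6535}{1372} - \frac{3191}{- \frac{2628}{43613}} = \frac{6535}{1372} - - \frac{139169083}{2628} = \frac{6535}{1372} + \frac{139169083}{2628} = \frac{11934822241}{225351}$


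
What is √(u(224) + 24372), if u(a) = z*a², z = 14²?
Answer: 86*√1333 ≈ 3139.9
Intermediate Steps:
z = 196
u(a) = 196*a²
√(u(224) + 24372) = √(196*224² + 24372) = √(196*50176 + 24372) = √(9834496 + 24372) = √9858868 = 86*√1333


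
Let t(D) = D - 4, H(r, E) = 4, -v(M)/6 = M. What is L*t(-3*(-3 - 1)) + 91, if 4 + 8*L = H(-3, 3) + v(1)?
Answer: 85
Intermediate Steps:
v(M) = -6*M
L = -¾ (L = -½ + (4 - 6*1)/8 = -½ + (4 - 6)/8 = -½ + (⅛)*(-2) = -½ - ¼ = -¾ ≈ -0.75000)
t(D) = -4 + D
L*t(-3*(-3 - 1)) + 91 = -3*(-4 - 3*(-3 - 1))/4 + 91 = -3*(-4 - 3*(-4))/4 + 91 = -3*(-4 + 12)/4 + 91 = -¾*8 + 91 = -6 + 91 = 85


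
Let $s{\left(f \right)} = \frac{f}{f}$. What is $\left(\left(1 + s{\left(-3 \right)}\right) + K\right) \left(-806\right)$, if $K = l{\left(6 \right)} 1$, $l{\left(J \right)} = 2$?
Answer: $-3224$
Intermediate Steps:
$s{\left(f \right)} = 1$
$K = 2$ ($K = 2 \cdot 1 = 2$)
$\left(\left(1 + s{\left(-3 \right)}\right) + K\right) \left(-806\right) = \left(\left(1 + 1\right) + 2\right) \left(-806\right) = \left(2 + 2\right) \left(-806\right) = 4 \left(-806\right) = -3224$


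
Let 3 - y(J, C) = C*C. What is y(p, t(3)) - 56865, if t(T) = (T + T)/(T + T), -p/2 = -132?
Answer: -56863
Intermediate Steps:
p = 264 (p = -2*(-132) = 264)
t(T) = 1 (t(T) = (2*T)/((2*T)) = (2*T)*(1/(2*T)) = 1)
y(J, C) = 3 - C**2 (y(J, C) = 3 - C*C = 3 - C**2)
y(p, t(3)) - 56865 = (3 - 1*1**2) - 56865 = (3 - 1*1) - 56865 = (3 - 1) - 56865 = 2 - 56865 = -56863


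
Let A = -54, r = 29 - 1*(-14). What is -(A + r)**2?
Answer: -121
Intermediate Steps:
r = 43 (r = 29 + 14 = 43)
-(A + r)**2 = -(-54 + 43)**2 = -1*(-11)**2 = -1*121 = -121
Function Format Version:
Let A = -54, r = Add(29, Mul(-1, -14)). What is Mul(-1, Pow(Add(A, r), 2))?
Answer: -121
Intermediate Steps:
r = 43 (r = Add(29, 14) = 43)
Mul(-1, Pow(Add(A, r), 2)) = Mul(-1, Pow(Add(-54, 43), 2)) = Mul(-1, Pow(-11, 2)) = Mul(-1, 121) = -121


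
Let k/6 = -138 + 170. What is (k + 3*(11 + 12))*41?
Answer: 10701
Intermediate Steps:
k = 192 (k = 6*(-138 + 170) = 6*32 = 192)
(k + 3*(11 + 12))*41 = (192 + 3*(11 + 12))*41 = (192 + 3*23)*41 = (192 + 69)*41 = 261*41 = 10701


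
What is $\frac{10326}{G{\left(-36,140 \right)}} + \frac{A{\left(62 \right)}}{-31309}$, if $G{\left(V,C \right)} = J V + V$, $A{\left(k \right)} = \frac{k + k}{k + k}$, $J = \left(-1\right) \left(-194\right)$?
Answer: $- \frac{53883959}{36631530} \approx -1.471$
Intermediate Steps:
$J = 194$
$A{\left(k \right)} = 1$ ($A{\left(k \right)} = \frac{2 k}{2 k} = 2 k \frac{1}{2 k} = 1$)
$G{\left(V,C \right)} = 195 V$ ($G{\left(V,C \right)} = 194 V + V = 195 V$)
$\frac{10326}{G{\left(-36,140 \right)}} + \frac{A{\left(62 \right)}}{-31309} = \frac{10326}{195 \left(-36\right)} + 1 \frac{1}{-31309} = \frac{10326}{-7020} + 1 \left(- \frac{1}{31309}\right) = 10326 \left(- \frac{1}{7020}\right) - \frac{1}{31309} = - \frac{1721}{1170} - \frac{1}{31309} = - \frac{53883959}{36631530}$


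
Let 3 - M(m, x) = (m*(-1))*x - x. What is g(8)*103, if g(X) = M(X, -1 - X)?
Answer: -8034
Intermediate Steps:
M(m, x) = 3 + x + m*x (M(m, x) = 3 - ((m*(-1))*x - x) = 3 - ((-m)*x - x) = 3 - (-m*x - x) = 3 - (-x - m*x) = 3 + (x + m*x) = 3 + x + m*x)
g(X) = 2 - X + X*(-1 - X) (g(X) = 3 + (-1 - X) + X*(-1 - X) = 2 - X + X*(-1 - X))
g(8)*103 = (2 - 1*8 - 1*8*(1 + 8))*103 = (2 - 8 - 1*8*9)*103 = (2 - 8 - 72)*103 = -78*103 = -8034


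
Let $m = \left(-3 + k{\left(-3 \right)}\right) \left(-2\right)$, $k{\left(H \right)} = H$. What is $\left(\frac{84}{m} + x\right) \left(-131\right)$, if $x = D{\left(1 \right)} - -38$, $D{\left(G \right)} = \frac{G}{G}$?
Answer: $-6026$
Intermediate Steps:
$D{\left(G \right)} = 1$
$m = 12$ ($m = \left(-3 - 3\right) \left(-2\right) = \left(-6\right) \left(-2\right) = 12$)
$x = 39$ ($x = 1 - -38 = 1 + 38 = 39$)
$\left(\frac{84}{m} + x\right) \left(-131\right) = \left(\frac{84}{12} + 39\right) \left(-131\right) = \left(84 \cdot \frac{1}{12} + 39\right) \left(-131\right) = \left(7 + 39\right) \left(-131\right) = 46 \left(-131\right) = -6026$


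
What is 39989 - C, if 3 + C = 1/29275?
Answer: 1170765799/29275 ≈ 39992.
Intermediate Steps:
C = -87824/29275 (C = -3 + 1/29275 = -87824/29275 ≈ -3.0000)
39989 - C = 39989 - 1*(-87824/29275) = 39989 + 87824/29275 = 1170765799/29275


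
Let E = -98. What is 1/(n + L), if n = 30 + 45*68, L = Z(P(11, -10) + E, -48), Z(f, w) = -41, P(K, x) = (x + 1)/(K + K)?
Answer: 1/3049 ≈ 0.00032798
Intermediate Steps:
P(K, x) = (1 + x)/(2*K) (P(K, x) = (1 + x)/((2*K)) = (1 + x)*(1/(2*K)) = (1 + x)/(2*K))
L = -41
n = 3090 (n = 30 + 3060 = 3090)
1/(n + L) = 1/(3090 - 41) = 1/3049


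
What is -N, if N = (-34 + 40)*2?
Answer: -12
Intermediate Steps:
N = 12 (N = 6*2 = 12)
-N = -1*12 = -12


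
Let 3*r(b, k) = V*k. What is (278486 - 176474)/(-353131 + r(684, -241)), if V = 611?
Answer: -76509/301661 ≈ -0.25363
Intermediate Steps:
r(b, k) = 611*k/3 (r(b, k) = (611*k)/3 = 611*k/3)
(278486 - 176474)/(-353131 + r(684, -241)) = (278486 - 176474)/(-353131 + (611/3)*(-241)) = 102012/(-353131 - 147251/3) = 102012/(-1206644/3) = 102012*(-3/1206644) = -76509/301661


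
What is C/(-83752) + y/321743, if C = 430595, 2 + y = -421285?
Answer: -173824555909/26946619736 ≈ -6.4507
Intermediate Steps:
y = -421287 (y = -2 - 421285 = -421287)
C/(-83752) + y/321743 = 430595/(-83752) - 421287/321743 = 430595*(-1/83752) - 421287*1/321743 = -430595/83752 - 421287/321743 = -173824555909/26946619736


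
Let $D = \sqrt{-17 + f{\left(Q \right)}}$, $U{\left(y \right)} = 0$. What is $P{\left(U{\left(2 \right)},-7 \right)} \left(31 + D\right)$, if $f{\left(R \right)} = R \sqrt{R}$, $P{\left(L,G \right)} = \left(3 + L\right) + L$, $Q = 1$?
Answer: $93 + 12 i \approx 93.0 + 12.0 i$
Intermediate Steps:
$P{\left(L,G \right)} = 3 + 2 L$
$f{\left(R \right)} = R^{\frac{3}{2}}$
$D = 4 i$ ($D = \sqrt{-17 + 1^{\frac{3}{2}}} = \sqrt{-17 + 1} = \sqrt{-16} = 4 i \approx 4.0 i$)
$P{\left(U{\left(2 \right)},-7 \right)} \left(31 + D\right) = \left(3 + 2 \cdot 0\right) \left(31 + 4 i\right) = \left(3 + 0\right) \left(31 + 4 i\right) = 3 \left(31 + 4 i\right) = 93 + 12 i$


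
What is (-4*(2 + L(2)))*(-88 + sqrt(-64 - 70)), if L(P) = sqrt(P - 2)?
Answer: 704 - 8*I*sqrt(134) ≈ 704.0 - 92.607*I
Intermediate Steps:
L(P) = sqrt(-2 + P)
(-4*(2 + L(2)))*(-88 + sqrt(-64 - 70)) = (-4*(2 + sqrt(-2 + 2)))*(-88 + sqrt(-64 - 70)) = (-4*(2 + sqrt(0)))*(-88 + sqrt(-134)) = (-4*(2 + 0))*(-88 + I*sqrt(134)) = (-4*2)*(-88 + I*sqrt(134)) = -8*(-88 + I*sqrt(134)) = 704 - 8*I*sqrt(134)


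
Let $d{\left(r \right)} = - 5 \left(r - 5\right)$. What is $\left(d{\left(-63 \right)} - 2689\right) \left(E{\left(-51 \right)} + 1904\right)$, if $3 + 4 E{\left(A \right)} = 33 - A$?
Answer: $- \frac{18080253}{4} \approx -4.5201 \cdot 10^{6}$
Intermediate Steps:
$d{\left(r \right)} = 25 - 5 r$ ($d{\left(r \right)} = - 5 \left(-5 + r\right) = 25 - 5 r$)
$E{\left(A \right)} = \frac{15}{2} - \frac{A}{4}$ ($E{\left(A \right)} = - \frac{3}{4} + \frac{33 - A}{4} = - \frac{3}{4} - \left(- \frac{33}{4} + \frac{A}{4}\right) = \frac{15}{2} - \frac{A}{4}$)
$\left(d{\left(-63 \right)} - 2689\right) \left(E{\left(-51 \right)} + 1904\right) = \left(\left(25 - -315\right) - 2689\right) \left(\left(\frac{15}{2} - - \frac{51}{4}\right) + 1904\right) = \left(\left(25 + 315\right) - 2689\right) \left(\left(\frac{15}{2} + \frac{51}{4}\right) + 1904\right) = \left(340 - 2689\right) \left(\frac{81}{4} + 1904\right) = \left(-2349\right) \frac{7697}{4} = - \frac{18080253}{4}$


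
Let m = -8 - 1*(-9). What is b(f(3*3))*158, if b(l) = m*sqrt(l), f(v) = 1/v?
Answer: 158/3 ≈ 52.667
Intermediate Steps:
m = 1 (m = -8 + 9 = 1)
f(v) = 1/v
b(l) = sqrt(l) (b(l) = 1*sqrt(l) = sqrt(l))
b(f(3*3))*158 = sqrt(1/(3*3))*158 = sqrt(1/9)*158 = (1/3)*158 = 158/3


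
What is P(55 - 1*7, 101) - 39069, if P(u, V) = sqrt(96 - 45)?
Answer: -39069 + sqrt(51) ≈ -39062.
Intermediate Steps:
P(u, V) = sqrt(51)
P(55 - 1*7, 101) - 39069 = sqrt(51) - 39069 = -39069 + sqrt(51)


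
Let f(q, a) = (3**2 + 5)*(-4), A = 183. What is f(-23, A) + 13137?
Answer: 13081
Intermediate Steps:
f(q, a) = -56 (f(q, a) = (9 + 5)*(-4) = 14*(-4) = -56)
f(-23, A) + 13137 = -56 + 13137 = 13081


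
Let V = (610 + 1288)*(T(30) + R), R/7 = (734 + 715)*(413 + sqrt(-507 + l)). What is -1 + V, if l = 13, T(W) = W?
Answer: 7950890921 + 19251414*I*sqrt(494) ≈ 7.9509e+9 + 4.2788e+8*I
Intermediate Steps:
R = 4189059 + 10143*I*sqrt(494) (R = 7*((734 + 715)*(413 + sqrt(-507 + 13))) = 7*(1449*(413 + sqrt(-494))) = 7*(1449*(413 + I*sqrt(494))) = 7*(598437 + 1449*I*sqrt(494)) = 4189059 + 10143*I*sqrt(494) ≈ 4.1891e+6 + 2.2544e+5*I)
V = 7950890922 + 19251414*I*sqrt(494) (V = (610 + 1288)*(30 + (4189059 + 10143*I*sqrt(494))) = 1898*(4189089 + 10143*I*sqrt(494)) = 7950890922 + 19251414*I*sqrt(494) ≈ 7.9509e+9 + 4.2788e+8*I)
-1 + V = -1 + (7950890922 + 19251414*I*sqrt(494)) = 7950890921 + 19251414*I*sqrt(494)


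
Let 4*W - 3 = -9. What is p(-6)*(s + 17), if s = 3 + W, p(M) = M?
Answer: -111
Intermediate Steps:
W = -3/2 (W = ¾ + (¼)*(-9) = ¾ - 9/4 = -3/2 ≈ -1.5000)
s = 3/2 (s = 3 - 3/2 = 3/2 ≈ 1.5000)
p(-6)*(s + 17) = -6*(3/2 + 17) = -6*37/2 = -111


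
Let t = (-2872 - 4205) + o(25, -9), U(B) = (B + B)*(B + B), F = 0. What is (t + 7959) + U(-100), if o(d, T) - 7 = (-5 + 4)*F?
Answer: 40889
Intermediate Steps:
o(d, T) = 7 (o(d, T) = 7 + (-5 + 4)*0 = 7 - 1*0 = 7 + 0 = 7)
U(B) = 4*B**2 (U(B) = (2*B)*(2*B) = 4*B**2)
t = -7070 (t = (-2872 - 4205) + 7 = -7077 + 7 = -7070)
(t + 7959) + U(-100) = (-7070 + 7959) + 4*(-100)**2 = 889 + 4*10000 = 889 + 40000 = 40889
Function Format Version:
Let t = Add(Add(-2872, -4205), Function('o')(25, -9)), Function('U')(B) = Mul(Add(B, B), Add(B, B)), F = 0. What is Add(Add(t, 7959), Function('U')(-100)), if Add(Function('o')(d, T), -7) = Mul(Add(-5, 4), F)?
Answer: 40889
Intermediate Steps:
Function('o')(d, T) = 7 (Function('o')(d, T) = Add(7, Mul(Add(-5, 4), 0)) = Add(7, Mul(-1, 0)) = Add(7, 0) = 7)
Function('U')(B) = Mul(4, Pow(B, 2)) (Function('U')(B) = Mul(Mul(2, B), Mul(2, B)) = Mul(4, Pow(B, 2)))
t = -7070 (t = Add(Add(-2872, -4205), 7) = Add(-7077, 7) = -7070)
Add(Add(t, 7959), Function('U')(-100)) = Add(Add(-7070, 7959), Mul(4, Pow(-100, 2))) = Add(889, Mul(4, 10000)) = Add(889, 40000) = 40889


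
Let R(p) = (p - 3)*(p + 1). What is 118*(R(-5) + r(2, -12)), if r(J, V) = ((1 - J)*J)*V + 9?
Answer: 7670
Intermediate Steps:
R(p) = (1 + p)*(-3 + p) (R(p) = (-3 + p)*(1 + p) = (1 + p)*(-3 + p))
r(J, V) = 9 + J*V*(1 - J) (r(J, V) = (J*(1 - J))*V + 9 = J*V*(1 - J) + 9 = 9 + J*V*(1 - J))
118*(R(-5) + r(2, -12)) = 118*((-3 + (-5)**2 - 2*(-5)) + (9 + 2*(-12) - 1*(-12)*2**2)) = 118*((-3 + 25 + 10) + (9 - 24 - 1*(-12)*4)) = 118*(32 + (9 - 24 + 48)) = 118*(32 + 33) = 118*65 = 7670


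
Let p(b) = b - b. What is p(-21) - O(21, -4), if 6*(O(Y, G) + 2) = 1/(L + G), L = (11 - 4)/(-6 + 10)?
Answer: 56/27 ≈ 2.0741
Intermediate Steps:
L = 7/4 ≈ 1.7500
p(b) = 0
O(Y, G) = -2 + 1/(6*(7/4 + G))
p(-21) - O(21, -4) = 0 - 8*(-5 - 3*(-4))/(3*(7 + 4*(-4))) = 0 - 8*(-5 + 12)/(3*(7 - 16)) = 0 - 8*7/(3*(-9)) = 0 - 8*(-1)*7/(3*9) = 0 - 1*(-56/27) = 0 + 56/27 = 56/27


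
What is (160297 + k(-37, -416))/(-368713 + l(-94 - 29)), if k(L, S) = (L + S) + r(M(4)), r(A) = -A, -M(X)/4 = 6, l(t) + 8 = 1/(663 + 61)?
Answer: -115744432/266954003 ≈ -0.43357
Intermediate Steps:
l(t) = -5791/724 (l(t) = -8 + 1/(663 + 61) = -8 + 1/724 = -5791/724)
M(X) = -24 (M(X) = -4*6 = -24)
k(L, S) = 24 + L + S (k(L, S) = (L + S) - 1*(-24) = (L + S) + 24 = 24 + L + S)
(160297 + k(-37, -416))/(-368713 + l(-94 - 29)) = (160297 + (24 - 37 - 416))/(-368713 - 5791/724) = (160297 - 429)/(-266954003/724) = 159868*(-724/266954003) = -115744432/266954003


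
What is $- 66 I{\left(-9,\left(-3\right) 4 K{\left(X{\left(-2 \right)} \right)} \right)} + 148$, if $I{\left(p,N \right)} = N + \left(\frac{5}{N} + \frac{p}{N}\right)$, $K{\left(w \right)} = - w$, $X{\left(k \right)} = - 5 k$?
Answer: $- \frac{38849}{5} \approx -7769.8$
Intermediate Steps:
$I{\left(p,N \right)} = N + \frac{5}{N} + \frac{p}{N}$
$- 66 I{\left(-9,\left(-3\right) 4 K{\left(X{\left(-2 \right)} \right)} \right)} + 148 = - 66 \frac{5 - 9 + \left(\left(-3\right) 4 \left(- \left(-5\right) \left(-2\right)\right)\right)^{2}}{\left(-3\right) 4 \left(- \left(-5\right) \left(-2\right)\right)} + 148 = - 66 \frac{5 - 9 + \left(- 12 \left(\left(-1\right) 10\right)\right)^{2}}{\left(-12\right) \left(\left(-1\right) 10\right)} + 148 = - 66 \frac{5 - 9 + \left(\left(-12\right) \left(-10\right)\right)^{2}}{\left(-12\right) \left(-10\right)} + 148 = - 66 \frac{5 - 9 + 120^{2}}{120} + 148 = - 66 \frac{5 - 9 + 14400}{120} + 148 = - 66 \cdot \frac{1}{120} \cdot 14396 + 148 = \left(-66\right) \frac{3599}{30} + 148 = - \frac{39589}{5} + 148 = - \frac{38849}{5}$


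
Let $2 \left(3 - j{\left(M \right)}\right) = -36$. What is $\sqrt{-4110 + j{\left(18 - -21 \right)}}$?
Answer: $i \sqrt{4089} \approx 63.945 i$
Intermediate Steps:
$j{\left(M \right)} = 21$ ($j{\left(M \right)} = 3 - -18 = 3 + 18 = 21$)
$\sqrt{-4110 + j{\left(18 - -21 \right)}} = \sqrt{-4110 + 21} = \sqrt{-4089} = i \sqrt{4089}$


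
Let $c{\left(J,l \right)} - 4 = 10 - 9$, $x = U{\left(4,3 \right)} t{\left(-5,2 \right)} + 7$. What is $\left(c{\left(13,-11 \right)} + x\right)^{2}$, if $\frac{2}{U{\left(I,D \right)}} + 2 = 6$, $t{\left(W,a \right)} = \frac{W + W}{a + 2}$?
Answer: $\frac{1849}{16} \approx 115.56$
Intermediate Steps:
$t{\left(W,a \right)} = \frac{2 W}{2 + a}$
$U{\left(I,D \right)} = \frac{1}{2}$ ($U{\left(I,D \right)} = \frac{2}{-2 + 6} = \frac{2}{4} = 2 \cdot \frac{1}{4} = \frac{1}{2}$)
$x = \frac{23}{4}$ ($x = \frac{2 \left(-5\right) \frac{1}{2 + 2}}{2} + 7 = \frac{2 \left(-5\right) \frac{1}{4}}{2} + 7 = \frac{1}{2} \left(- \frac{5}{2}\right) + 7 = - \frac{5}{4} + 7 = \frac{23}{4} \approx 5.75$)
$c{\left(J,l \right)} = 5$ ($c{\left(J,l \right)} = 4 + \left(10 - 9\right) = 4 + 1 = 5$)
$\left(c{\left(13,-11 \right)} + x\right)^{2} = \left(5 + \frac{23}{4}\right)^{2} = \left(\frac{43}{4}\right)^{2} = \frac{1849}{16}$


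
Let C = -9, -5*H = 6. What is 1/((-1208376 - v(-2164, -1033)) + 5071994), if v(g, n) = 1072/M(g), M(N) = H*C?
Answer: 27/104315006 ≈ 2.5883e-7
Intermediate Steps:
H = -6/5 (H = -⅕*6 = -6/5 ≈ -1.2000)
M(N) = 54/5 (M(N) = -6/5*(-9) = 54/5)
v(g, n) = 2680/27 (v(g, n) = 1072/(54/5) = 1072*(5/54) = 2680/27)
1/((-1208376 - v(-2164, -1033)) + 5071994) = 1/((-1208376 - 1*2680/27) + 5071994) = 1/((-1208376 - 2680/27) + 5071994) = 1/(-32628832/27 + 5071994) = 1/(104315006/27) = 27/104315006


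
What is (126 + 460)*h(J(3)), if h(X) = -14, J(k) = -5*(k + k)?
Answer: -8204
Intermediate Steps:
J(k) = -10*k
(126 + 460)*h(J(3)) = (126 + 460)*(-14) = 586*(-14) = -8204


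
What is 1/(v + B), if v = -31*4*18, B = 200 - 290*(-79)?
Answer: 1/20878 ≈ 4.7897e-5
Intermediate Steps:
B = 23110 (B = 200 + 22910 = 23110)
v = -2232 (v = -124*18 = -2232)
1/(v + B) = 1/(-2232 + 23110) = 1/20878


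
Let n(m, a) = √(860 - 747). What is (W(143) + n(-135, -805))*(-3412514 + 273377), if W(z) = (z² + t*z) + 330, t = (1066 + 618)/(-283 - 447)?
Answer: -23430295689273/365 - 3139137*√113 ≈ -6.4226e+10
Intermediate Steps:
t = -842/365 (t = 1684/(-730) = 1684*(-1/730) = -842/365 ≈ -2.3069)
W(z) = 330 + z² - 842*z/365 (W(z) = (z² - 842*z/365) + 330 = 330 + z² - 842*z/365)
n(m, a) = √113
(W(143) + n(-135, -805))*(-3412514 + 273377) = ((330 + 143² - 842/365*143) + √113)*(-3412514 + 273377) = ((330 + 20449 - 120406/365) + √113)*(-3139137) = (7463929/365 + √113)*(-3139137) = -23430295689273/365 - 3139137*√113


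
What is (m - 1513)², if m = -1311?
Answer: 7974976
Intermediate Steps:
(m - 1513)² = (-1311 - 1513)² = (-2824)² = 7974976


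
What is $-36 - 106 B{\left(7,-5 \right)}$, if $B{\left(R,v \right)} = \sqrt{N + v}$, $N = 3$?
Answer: $-36 - 106 i \sqrt{2} \approx -36.0 - 149.91 i$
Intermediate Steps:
$B{\left(R,v \right)} = \sqrt{3 + v}$
$-36 - 106 B{\left(7,-5 \right)} = -36 - 106 \sqrt{3 - 5} = -36 - 106 \sqrt{-2} = -36 - 106 i \sqrt{2}$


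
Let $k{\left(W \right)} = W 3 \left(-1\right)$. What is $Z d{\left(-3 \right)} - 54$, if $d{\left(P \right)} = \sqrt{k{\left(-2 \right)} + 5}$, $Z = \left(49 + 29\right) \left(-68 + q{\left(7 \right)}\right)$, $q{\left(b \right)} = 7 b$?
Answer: $-54 - 1482 \sqrt{11} \approx -4969.2$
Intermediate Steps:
$k{\left(W \right)} = - 3 W$ ($k{\left(W \right)} = 3 W \left(-1\right) = - 3 W$)
$Z = -1482$ ($Z = \left(49 + 29\right) \left(-68 + 7 \cdot 7\right) = 78 \left(-68 + 49\right) = 78 \left(-19\right) = -1482$)
$d{\left(P \right)} = \sqrt{11}$ ($d{\left(P \right)} = \sqrt{\left(-3\right) \left(-2\right) + 5} = \sqrt{6 + 5} = \sqrt{11}$)
$Z d{\left(-3 \right)} - 54 = - 1482 \sqrt{11} - 54 = -54 - 1482 \sqrt{11}$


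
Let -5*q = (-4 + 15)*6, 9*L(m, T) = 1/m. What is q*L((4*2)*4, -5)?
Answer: -11/240 ≈ -0.045833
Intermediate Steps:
L(m, T) = 1/(9*m)
q = -66/5 (q = -(-4 + 15)*6/5 = -11*6/5 = -⅕*66 = -66/5 ≈ -13.200)
q*L((4*2)*4, -5) = -22/(15*((4*2)*4)) = -22/(15*(8*4)) = -22/(15*32) = -66/5*1/288 = -11/240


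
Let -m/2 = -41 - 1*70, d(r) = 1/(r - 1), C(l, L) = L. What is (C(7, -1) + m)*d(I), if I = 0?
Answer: -221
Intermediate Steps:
d(r) = 1/(-1 + r)
m = 222 (m = -2*(-41 - 1*70) = -2*(-41 - 70) = -2*(-111) = 222)
(C(7, -1) + m)*d(I) = (-1 + 222)/(-1 + 0) = 221/(-1) = 221*(-1) = -221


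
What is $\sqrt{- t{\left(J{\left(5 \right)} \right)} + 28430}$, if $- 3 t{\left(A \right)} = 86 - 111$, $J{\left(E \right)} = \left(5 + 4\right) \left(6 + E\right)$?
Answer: $\frac{\sqrt{255795}}{3} \approx 168.59$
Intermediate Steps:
$J{\left(E \right)} = 54 + 9 E$ ($J{\left(E \right)} = 9 \left(6 + E\right) = 54 + 9 E$)
$t{\left(A \right)} = \frac{25}{3}$ ($t{\left(A \right)} = - \frac{86 - 111}{3} = \left(- \frac{1}{3}\right) \left(-25\right) = \frac{25}{3}$)
$\sqrt{- t{\left(J{\left(5 \right)} \right)} + 28430} = \sqrt{\left(-1\right) \frac{25}{3} + 28430} = \sqrt{- \frac{25}{3} + 28430} = \sqrt{\frac{85265}{3}} = \frac{\sqrt{255795}}{3}$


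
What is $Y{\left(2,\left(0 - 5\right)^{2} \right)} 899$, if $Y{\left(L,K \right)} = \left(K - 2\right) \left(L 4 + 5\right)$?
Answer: $268801$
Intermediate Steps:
$Y{\left(L,K \right)} = \left(-2 + K\right) \left(5 + 4 L\right)$ ($Y{\left(L,K \right)} = \left(-2 + K\right) \left(4 L + 5\right) = \left(-2 + K\right) \left(5 + 4 L\right)$)
$Y{\left(2,\left(0 - 5\right)^{2} \right)} 899 = \left(-10 - 16 + 5 \left(0 - 5\right)^{2} + 4 \left(0 - 5\right)^{2} \cdot 2\right) 899 = \left(-10 - 16 + 5 \left(-5\right)^{2} + 4 \left(-5\right)^{2} \cdot 2\right) 899 = \left(-10 - 16 + 5 \cdot 25 + 4 \cdot 25 \cdot 2\right) 899 = \left(-10 - 16 + 125 + 200\right) 899 = 299 \cdot 899 = 268801$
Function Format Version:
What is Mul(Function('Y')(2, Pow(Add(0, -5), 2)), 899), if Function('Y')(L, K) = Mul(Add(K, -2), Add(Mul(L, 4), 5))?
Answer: 268801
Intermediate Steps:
Function('Y')(L, K) = Mul(Add(-2, K), Add(5, Mul(4, L))) (Function('Y')(L, K) = Mul(Add(-2, K), Add(Mul(4, L), 5)) = Mul(Add(-2, K), Add(5, Mul(4, L))))
Mul(Function('Y')(2, Pow(Add(0, -5), 2)), 899) = Mul(Add(-10, Mul(-8, 2), Mul(5, Pow(Add(0, -5), 2)), Mul(4, Pow(Add(0, -5), 2), 2)), 899) = Mul(Add(-10, -16, Mul(5, Pow(-5, 2)), Mul(4, Pow(-5, 2), 2)), 899) = Mul(Add(-10, -16, Mul(5, 25), Mul(4, 25, 2)), 899) = Mul(Add(-10, -16, 125, 200), 899) = Mul(299, 899) = 268801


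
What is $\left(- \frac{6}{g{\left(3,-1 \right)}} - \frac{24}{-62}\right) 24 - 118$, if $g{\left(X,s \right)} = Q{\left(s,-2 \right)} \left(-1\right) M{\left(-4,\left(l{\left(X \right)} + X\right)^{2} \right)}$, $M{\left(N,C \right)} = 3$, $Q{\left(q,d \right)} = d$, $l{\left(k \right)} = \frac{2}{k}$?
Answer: $- \frac{4114}{31} \approx -132.71$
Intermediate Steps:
$g{\left(X,s \right)} = 6$ ($g{\left(X,s \right)} = \left(-2\right) \left(-1\right) 3 = 2 \cdot 3 = 6$)
$\left(- \frac{6}{g{\left(3,-1 \right)}} - \frac{24}{-62}\right) 24 - 118 = \left(- \frac{6}{6} - \frac{24}{-62}\right) 24 - 118 = \left(\left(-6\right) \frac{1}{6} - - \frac{12}{31}\right) 24 - 118 = \left(-1 + \frac{12}{31}\right) 24 - 118 = \left(- \frac{19}{31}\right) 24 - 118 = - \frac{456}{31} - 118 = - \frac{4114}{31}$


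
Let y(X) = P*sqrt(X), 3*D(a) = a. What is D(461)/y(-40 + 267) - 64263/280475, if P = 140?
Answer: -64263/280475 + 461*sqrt(227)/95340 ≈ -0.15627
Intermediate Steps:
D(a) = a/3
y(X) = 140*sqrt(X)
D(461)/y(-40 + 267) - 64263/280475 = ((1/3)*461)/((140*sqrt(-40 + 267))) - 64263/280475 = 461/(3*((140*sqrt(227)))) - 64263*1/280475 = 461*(sqrt(227)/31780)/3 - 64263/280475 = 461*sqrt(227)/95340 - 64263/280475 = -64263/280475 + 461*sqrt(227)/95340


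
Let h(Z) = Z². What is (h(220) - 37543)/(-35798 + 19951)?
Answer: -10857/15847 ≈ -0.68511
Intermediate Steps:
(h(220) - 37543)/(-35798 + 19951) = (220² - 37543)/(-35798 + 19951) = (48400 - 37543)/(-15847) = 10857*(-1/15847) = -10857/15847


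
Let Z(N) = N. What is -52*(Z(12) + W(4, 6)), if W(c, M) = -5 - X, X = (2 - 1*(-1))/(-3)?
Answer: -416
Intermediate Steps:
X = -1 (X = (2 + 1)*(-⅓) = 3*(-⅓) = -1)
W(c, M) = -4 (W(c, M) = -5 - 1*(-1) = -5 + 1 = -4)
-52*(Z(12) + W(4, 6)) = -52*(12 - 4) = -52*8 = -416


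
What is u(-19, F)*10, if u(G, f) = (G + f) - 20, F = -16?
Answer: -550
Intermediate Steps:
u(G, f) = -20 + G + f
u(-19, F)*10 = (-20 - 19 - 16)*10 = -55*10 = -550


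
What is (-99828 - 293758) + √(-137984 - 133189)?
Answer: -393586 + I*√271173 ≈ -3.9359e+5 + 520.74*I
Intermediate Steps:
(-99828 - 293758) + √(-137984 - 133189) = -393586 + √(-271173) = -393586 + I*√271173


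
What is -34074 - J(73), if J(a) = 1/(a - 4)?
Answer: -2351107/69 ≈ -34074.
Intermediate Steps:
J(a) = 1/(-4 + a)
-34074 - J(73) = -34074 - 1/(-4 + 73) = -34074 - 1/69 = -2351107/69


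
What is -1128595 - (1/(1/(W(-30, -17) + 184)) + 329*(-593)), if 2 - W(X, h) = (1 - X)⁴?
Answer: -10163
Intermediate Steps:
W(X, h) = 2 - (1 - X)⁴
-1128595 - (1/(1/(W(-30, -17) + 184)) + 329*(-593)) = -1128595 - (1/(1/((2 - (-1 - 30)⁴) + 184)) + 329*(-593)) = -1128595 - (1/(1/((2 - 1*(-31)⁴) + 184)) - 195097) = -1128595 - (1/(1/((2 - 1*923521) + 184)) - 195097) = -1128595 - (1/(1/((2 - 923521) + 184)) - 195097) = -1128595 - (1/(1/(-923519 + 184)) - 195097) = -1128595 - (1/(1/(-923335)) - 195097) = -1128595 - (1/(-1/923335) - 195097) = -1128595 - (-923335 - 195097) = -1128595 - 1*(-1118432) = -1128595 + 1118432 = -10163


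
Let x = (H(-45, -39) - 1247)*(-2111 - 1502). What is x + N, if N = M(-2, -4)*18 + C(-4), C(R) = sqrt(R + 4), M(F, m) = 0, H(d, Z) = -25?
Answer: 4595736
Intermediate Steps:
x = 4595736 (x = (-25 - 1247)*(-2111 - 1502) = -1272*(-3613) = 4595736)
C(R) = sqrt(4 + R)
N = 0 (N = 0*18 + sqrt(4 - 4) = 0 + sqrt(0) = 0 + 0 = 0)
x + N = 4595736 + 0 = 4595736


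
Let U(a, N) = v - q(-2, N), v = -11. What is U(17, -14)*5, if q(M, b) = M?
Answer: -45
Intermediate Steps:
U(a, N) = -9 (U(a, N) = -11 - 1*(-2) = -11 + 2 = -9)
U(17, -14)*5 = -9*5 = -45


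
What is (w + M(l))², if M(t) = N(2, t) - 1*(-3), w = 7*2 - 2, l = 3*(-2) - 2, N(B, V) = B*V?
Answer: 1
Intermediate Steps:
l = -8 (l = -6 - 2 = -8)
w = 12 (w = 14 - 2 = 12)
M(t) = 3 + 2*t (M(t) = 2*t - 1*(-3) = 2*t + 3 = 3 + 2*t)
(w + M(l))² = (12 + (3 + 2*(-8)))² = (12 + (3 - 16))² = (12 - 13)² = (-1)² = 1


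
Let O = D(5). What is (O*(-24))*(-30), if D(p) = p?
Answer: 3600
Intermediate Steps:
O = 5
(O*(-24))*(-30) = (5*(-24))*(-30) = -120*(-30) = 3600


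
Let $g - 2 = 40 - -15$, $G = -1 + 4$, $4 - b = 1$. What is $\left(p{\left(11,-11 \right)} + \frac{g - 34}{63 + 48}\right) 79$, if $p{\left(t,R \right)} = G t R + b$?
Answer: $- \frac{3155023}{111} \approx -28424.0$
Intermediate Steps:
$b = 3$ ($b = 4 - 1 = 3$)
$G = 3$
$g = 57$ ($g = 2 + \left(40 - -15\right) = 2 + \left(40 + 15\right) = 2 + 55 = 57$)
$p{\left(t,R \right)} = 3 + 3 R t$ ($p{\left(t,R \right)} = 3 t R + 3 = 3 R t + 3 = 3 + 3 R t$)
$\left(p{\left(11,-11 \right)} + \frac{g - 34}{63 + 48}\right) 79 = \left(\left(3 + 3 \left(-11\right) 11\right) + \frac{57 - 34}{63 + 48}\right) 79 = \left(\left(3 - 363\right) + \frac{23}{111}\right) 79 = \left(-360 + 23 \cdot \frac{1}{111}\right) 79 = \left(-360 + \frac{23}{111}\right) 79 = \left(- \frac{39937}{111}\right) 79 = - \frac{3155023}{111}$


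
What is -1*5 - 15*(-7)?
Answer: 100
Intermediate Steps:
-1*5 - 15*(-7) = -5 + 105 = 100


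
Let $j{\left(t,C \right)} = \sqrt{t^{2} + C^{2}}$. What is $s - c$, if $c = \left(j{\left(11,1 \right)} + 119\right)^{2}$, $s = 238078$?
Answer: $223795 - 238 \sqrt{122} \approx 2.2117 \cdot 10^{5}$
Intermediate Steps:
$j{\left(t,C \right)} = \sqrt{C^{2} + t^{2}}$
$c = \left(119 + \sqrt{122}\right)^{2}$ ($c = \left(\sqrt{1^{2} + 11^{2}} + 119\right)^{2} = \left(\sqrt{1 + 121} + 119\right)^{2} = \left(\sqrt{122} + 119\right)^{2} = \left(119 + \sqrt{122}\right)^{2} \approx 16912.0$)
$s - c = 238078 - \left(119 + \sqrt{122}\right)^{2}$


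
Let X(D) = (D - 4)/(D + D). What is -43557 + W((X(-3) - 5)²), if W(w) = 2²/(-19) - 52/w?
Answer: -437829091/10051 ≈ -43561.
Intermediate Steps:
X(D) = (-4 + D)/(2*D) (X(D) = (-4 + D)/((2*D)) = (-4 + D)*(1/(2*D)) = (-4 + D)/(2*D))
W(w) = -4/19 - 52/w (W(w) = 4*(-1/19) - 52/w = -4/19 - 52/w)
-43557 + W((X(-3) - 5)²) = -43557 + (-4/19 - 52/((½)*(-4 - 3)/(-3) - 5)²) = -43557 + (-4/19 - 52/((½)*(-⅓)*(-7) - 5)²) = -43557 + (-4/19 - 52/(7/6 - 5)²) = -43557 + (-4/19 - 52/((-23/6)²)) = -43557 + (-4/19 - 52/529/36) = -43557 + (-4/19 - 52*36/529) = -43557 + (-4/19 - 1872/529) = -43557 - 37684/10051 = -437829091/10051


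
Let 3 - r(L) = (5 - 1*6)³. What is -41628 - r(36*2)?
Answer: -41632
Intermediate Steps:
r(L) = 4 (r(L) = 3 - (5 - 1*6)³ = 3 - (5 - 6)³ = 3 - 1*(-1)³ = 3 - 1*(-1) = 3 + 1 = 4)
-41628 - r(36*2) = -41628 - 1*4 = -41628 - 4 = -41632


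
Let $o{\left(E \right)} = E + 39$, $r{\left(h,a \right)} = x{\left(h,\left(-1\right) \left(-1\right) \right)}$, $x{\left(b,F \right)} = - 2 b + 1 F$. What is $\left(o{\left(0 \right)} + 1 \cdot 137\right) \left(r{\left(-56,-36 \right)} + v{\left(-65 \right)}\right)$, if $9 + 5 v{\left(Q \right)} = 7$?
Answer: $\frac{99088}{5} \approx 19818.0$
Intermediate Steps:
$v{\left(Q \right)} = - \frac{2}{5}$ ($v{\left(Q \right)} = - \frac{9}{5} + \frac{1}{5} \cdot 7 = - \frac{9}{5} + \frac{7}{5} = - \frac{2}{5}$)
$x{\left(b,F \right)} = F - 2 b$ ($x{\left(b,F \right)} = - 2 b + F = F - 2 b$)
$r{\left(h,a \right)} = 1 - 2 h$ ($r{\left(h,a \right)} = \left(-1\right) \left(-1\right) - 2 h = 1 - 2 h$)
$o{\left(E \right)} = 39 + E$
$\left(o{\left(0 \right)} + 1 \cdot 137\right) \left(r{\left(-56,-36 \right)} + v{\left(-65 \right)}\right) = \left(\left(39 + 0\right) + 1 \cdot 137\right) \left(\left(1 - -112\right) - \frac{2}{5}\right) = \left(39 + 137\right) \left(\left(1 + 112\right) - \frac{2}{5}\right) = 176 \left(113 - \frac{2}{5}\right) = 176 \cdot \frac{563}{5} = \frac{99088}{5}$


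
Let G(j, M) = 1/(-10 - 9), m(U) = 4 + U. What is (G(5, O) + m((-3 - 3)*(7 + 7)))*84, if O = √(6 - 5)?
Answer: -127764/19 ≈ -6724.4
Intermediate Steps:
O = 1 (O = √1 = 1)
G(j, M) = -1/19 (G(j, M) = 1/(-19) = -1/19)
(G(5, O) + m((-3 - 3)*(7 + 7)))*84 = (-1/19 + (4 + (-3 - 3)*(7 + 7)))*84 = (-1/19 + (4 - 6*14))*84 = (-1/19 + (4 - 84))*84 = (-1/19 - 80)*84 = -1521/19*84 = -127764/19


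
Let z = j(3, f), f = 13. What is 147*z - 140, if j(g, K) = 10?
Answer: 1330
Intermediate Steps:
z = 10
147*z - 140 = 147*10 - 140 = 1470 - 140 = 1330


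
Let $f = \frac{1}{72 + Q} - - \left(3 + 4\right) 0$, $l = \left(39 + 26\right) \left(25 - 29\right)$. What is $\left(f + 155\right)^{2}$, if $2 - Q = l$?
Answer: $\frac{2680236441}{111556} \approx 24026.0$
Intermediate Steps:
$l = -260$ ($l = 65 \left(-4\right) = -260$)
$Q = 262$ ($Q = 2 - -260 = 2 + 260 = 262$)
$f = \frac{1}{334}$ ($f = \frac{1}{72 + 262} - - \left(3 + 4\right) 0 = \frac{1}{334} - - 7 \cdot 0 = \frac{1}{334} - \left(-1\right) 0 = \frac{1}{334} - 0 = \frac{1}{334} + 0 = \frac{1}{334} \approx 0.002994$)
$\left(f + 155\right)^{2} = \left(\frac{1}{334} + 155\right)^{2} = \left(\frac{51771}{334}\right)^{2} = \frac{2680236441}{111556}$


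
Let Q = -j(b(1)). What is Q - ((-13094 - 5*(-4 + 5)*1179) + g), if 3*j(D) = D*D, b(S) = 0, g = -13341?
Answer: 32330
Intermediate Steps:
j(D) = D²/3 (j(D) = (D*D)/3 = D²/3)
Q = 0 (Q = -0²/3 = -0/3 = -1*0 = 0)
Q - ((-13094 - 5*(-4 + 5)*1179) + g) = 0 - ((-13094 - 5*(-4 + 5)*1179) - 13341) = 0 - ((-13094 - 5*1*1179) - 13341) = 0 - ((-13094 - 5*1179) - 13341) = 0 - ((-13094 - 5895) - 13341) = 0 - (-18989 - 13341) = 0 - 1*(-32330) = 0 + 32330 = 32330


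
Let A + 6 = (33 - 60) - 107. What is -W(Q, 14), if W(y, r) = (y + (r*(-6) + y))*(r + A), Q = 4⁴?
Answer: 53928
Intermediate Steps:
Q = 256
A = -140 (A = -6 + ((33 - 60) - 107) = -6 + (-27 - 107) = -6 - 134 = -140)
W(y, r) = (-140 + r)*(-6*r + 2*y) (W(y, r) = (y + (r*(-6) + y))*(r - 140) = (y + (-6*r + y))*(-140 + r) = (y + (y - 6*r))*(-140 + r) = (-6*r + 2*y)*(-140 + r) = (-140 + r)*(-6*r + 2*y))
-W(Q, 14) = -(-280*256 - 6*14² + 840*14 + 2*14*256) = -(-71680 - 6*196 + 11760 + 7168) = -(-71680 - 1176 + 11760 + 7168) = -1*(-53928) = 53928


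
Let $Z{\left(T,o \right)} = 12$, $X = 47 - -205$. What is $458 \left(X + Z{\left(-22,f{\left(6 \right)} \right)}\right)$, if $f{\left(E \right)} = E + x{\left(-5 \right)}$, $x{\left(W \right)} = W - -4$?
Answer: $120912$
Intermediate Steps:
$x{\left(W \right)} = 4 + W$ ($x{\left(W \right)} = W + 4 = 4 + W$)
$X = 252$ ($X = 47 + 205 = 252$)
$f{\left(E \right)} = -1 + E$ ($f{\left(E \right)} = E + \left(4 - 5\right) = E - 1 = -1 + E$)
$458 \left(X + Z{\left(-22,f{\left(6 \right)} \right)}\right) = 458 \left(252 + 12\right) = 458 \cdot 264 = 120912$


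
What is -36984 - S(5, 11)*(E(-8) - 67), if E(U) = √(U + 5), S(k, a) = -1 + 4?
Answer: -36783 - 3*I*√3 ≈ -36783.0 - 5.1962*I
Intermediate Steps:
S(k, a) = 3
E(U) = √(5 + U)
-36984 - S(5, 11)*(E(-8) - 67) = -36984 - 3*(√(5 - 8) - 67) = -36984 - 3*(√(-3) - 67) = -36984 - 3*(I*√3 - 67) = -36984 - 3*(-67 + I*√3) = -36984 - (-201 + 3*I*√3) = -36984 + (201 - 3*I*√3) = -36783 - 3*I*√3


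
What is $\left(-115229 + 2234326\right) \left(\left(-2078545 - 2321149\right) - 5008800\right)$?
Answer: $-19937511409918$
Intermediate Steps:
$\left(-115229 + 2234326\right) \left(\left(-2078545 - 2321149\right) - 5008800\right) = 2119097 \left(-4399694 - 5008800\right) = 2119097 \left(-9408494\right) = -19937511409918$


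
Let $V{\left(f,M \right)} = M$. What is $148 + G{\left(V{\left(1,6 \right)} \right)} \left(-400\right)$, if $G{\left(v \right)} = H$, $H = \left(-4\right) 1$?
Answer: $1748$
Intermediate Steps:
$H = -4$
$G{\left(v \right)} = -4$
$148 + G{\left(V{\left(1,6 \right)} \right)} \left(-400\right) = 148 - -1600 = 148 + 1600 = 1748$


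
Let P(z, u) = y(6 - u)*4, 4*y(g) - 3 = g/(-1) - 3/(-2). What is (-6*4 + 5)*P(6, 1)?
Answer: 19/2 ≈ 9.5000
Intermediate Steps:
y(g) = 9/8 - g/4 (y(g) = ¾ + (g/(-1) - 3/(-2))/4 = ¾ + (g*(-1) - 3*(-½))/4 = ¾ + (-g + 3/2)/4 = ¾ + (3/2 - g)/4 = ¾ + (3/8 - g/4) = 9/8 - g/4)
P(z, u) = -3/2 + u (P(z, u) = (9/8 - (6 - u)/4)*4 = (9/8 + (-3/2 + u/4))*4 = (-3/8 + u/4)*4 = -3/2 + u)
(-6*4 + 5)*P(6, 1) = (-6*4 + 5)*(-3/2 + 1) = (-24 + 5)*(-½) = -19*(-½) = 19/2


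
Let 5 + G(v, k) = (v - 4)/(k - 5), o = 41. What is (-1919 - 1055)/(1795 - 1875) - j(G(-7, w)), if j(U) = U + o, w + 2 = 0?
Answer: -111/280 ≈ -0.39643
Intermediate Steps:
w = -2 (w = -2 + 0 = -2)
G(v, k) = -5 + (-4 + v)/(-5 + k) (G(v, k) = -5 + (v - 4)/(k - 5) = -5 + (-4 + v)/(-5 + k))
j(U) = 41 + U (j(U) = U + 41 = 41 + U)
(-1919 - 1055)/(1795 - 1875) - j(G(-7, w)) = (-1919 - 1055)/(1795 - 1875) - (41 + (21 - 7 - 5*(-2))/(-5 - 2)) = -2974/(-80) - (41 + (21 - 7 + 10)/(-7)) = -2974*(-1/80) - (41 - ⅐*24) = 1487/40 - (41 - 24/7) = 1487/40 - 1*263/7 = 1487/40 - 263/7 = -111/280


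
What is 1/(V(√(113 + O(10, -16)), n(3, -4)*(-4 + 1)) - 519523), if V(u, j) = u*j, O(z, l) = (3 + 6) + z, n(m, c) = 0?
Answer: -1/519523 ≈ -1.9248e-6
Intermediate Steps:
O(z, l) = 9 + z
V(u, j) = j*u
1/(V(√(113 + O(10, -16)), n(3, -4)*(-4 + 1)) - 519523) = 1/((0*(-4 + 1))*√(113 + (9 + 10)) - 519523) = 1/((0*(-3))*√(113 + 19) - 519523) = 1/(0*√132 - 519523) = 1/(0*(2*√33) - 519523) = 1/(0 - 519523) = 1/(-519523) = -1/519523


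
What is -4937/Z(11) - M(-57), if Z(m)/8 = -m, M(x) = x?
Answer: 9953/88 ≈ 113.10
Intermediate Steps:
Z(m) = -8*m (Z(m) = 8*(-m) = -8*m)
-4937/Z(11) - M(-57) = -4937/((-8*11)) - 1*(-57) = -4937/(-88) + 57 = -4937*(-1/88) + 57 = 4937/88 + 57 = 9953/88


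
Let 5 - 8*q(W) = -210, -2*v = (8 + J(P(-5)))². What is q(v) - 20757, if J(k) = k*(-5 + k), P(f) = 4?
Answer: -165841/8 ≈ -20730.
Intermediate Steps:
v = -8 (v = -(8 + 4*(-5 + 4))²/2 = -(8 + 4*(-1))²/2 = -(8 - 4)²/2 = -½*4² = -½*16 = -8)
q(W) = 215/8 (q(W) = 5/8 - ⅛*(-210) = 5/8 + 105/4 = 215/8)
q(v) - 20757 = 215/8 - 20757 = -165841/8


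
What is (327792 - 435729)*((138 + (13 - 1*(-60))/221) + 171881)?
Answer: -4103362350864/221 ≈ -1.8567e+10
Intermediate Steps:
(327792 - 435729)*((138 + (13 - 1*(-60))/221) + 171881) = -107937*((138 + (13 + 60)*(1/221)) + 171881) = -107937*((138 + 73*(1/221)) + 171881) = -107937*((138 + 73/221) + 171881) = -107937*(30571/221 + 171881) = -107937*38016272/221 = -4103362350864/221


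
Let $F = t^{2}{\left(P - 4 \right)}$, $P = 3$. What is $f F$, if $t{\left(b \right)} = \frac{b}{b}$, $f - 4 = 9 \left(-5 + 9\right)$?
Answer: $40$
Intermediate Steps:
$f = 40$ ($f = 4 + 9 \left(-5 + 9\right) = 4 + 9 \cdot 4 = 4 + 36 = 40$)
$t{\left(b \right)} = 1$
$F = 1$ ($F = 1^{2} = 1$)
$f F = 40 \cdot 1 = 40$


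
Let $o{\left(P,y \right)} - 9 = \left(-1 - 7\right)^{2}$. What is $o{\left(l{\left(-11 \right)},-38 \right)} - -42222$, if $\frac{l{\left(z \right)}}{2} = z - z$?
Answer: $42295$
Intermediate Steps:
$l{\left(z \right)} = 0$ ($l{\left(z \right)} = 2 \left(z - z\right) = 2 \cdot 0 = 0$)
$o{\left(P,y \right)} = 73$ ($o{\left(P,y \right)} = 9 + \left(-1 - 7\right)^{2} = 9 + \left(-8\right)^{2} = 9 + 64 = 73$)
$o{\left(l{\left(-11 \right)},-38 \right)} - -42222 = 73 - -42222 = 73 + 42222 = 42295$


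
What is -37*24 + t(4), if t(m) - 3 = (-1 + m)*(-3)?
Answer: -894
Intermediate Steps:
t(m) = 6 - 3*m (t(m) = 3 + (-1 + m)*(-3) = 3 + (3 - 3*m) = 6 - 3*m)
-37*24 + t(4) = -37*24 + (6 - 3*4) = -888 + (6 - 12) = -888 - 6 = -894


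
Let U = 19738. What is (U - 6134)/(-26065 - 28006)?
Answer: -13604/54071 ≈ -0.25160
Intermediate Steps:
(U - 6134)/(-26065 - 28006) = (19738 - 6134)/(-26065 - 28006) = 13604/(-54071) = 13604*(-1/54071) = -13604/54071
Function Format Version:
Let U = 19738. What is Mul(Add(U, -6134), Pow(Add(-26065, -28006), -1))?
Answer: Rational(-13604, 54071) ≈ -0.25160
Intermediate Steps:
Mul(Add(U, -6134), Pow(Add(-26065, -28006), -1)) = Mul(Add(19738, -6134), Pow(Add(-26065, -28006), -1)) = Mul(13604, Pow(-54071, -1)) = Mul(13604, Rational(-1, 54071)) = Rational(-13604, 54071)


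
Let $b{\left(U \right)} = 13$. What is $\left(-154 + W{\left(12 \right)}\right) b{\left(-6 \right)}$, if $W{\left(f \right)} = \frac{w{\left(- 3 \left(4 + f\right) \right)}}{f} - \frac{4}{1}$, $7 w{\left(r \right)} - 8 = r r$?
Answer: $- \frac{35620}{21} \approx -1696.2$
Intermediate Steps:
$w{\left(r \right)} = \frac{8}{7} + \frac{r^{2}}{7}$ ($w{\left(r \right)} = \frac{8}{7} + \frac{r r}{7} = \frac{8}{7} + \frac{r^{2}}{7}$)
$W{\left(f \right)} = -4 + \frac{\frac{8}{7} + \frac{\left(-12 - 3 f\right)^{2}}{7}}{f}$ ($W{\left(f \right)} = \frac{\frac{8}{7} + \frac{\left(- 3 \left(4 + f\right)\right)^{2}}{7}}{f} - \frac{4}{1} = \frac{\frac{8}{7} + \frac{\left(-12 - 3 f\right)^{2}}{7}}{f} - 4 = -4 + \frac{\frac{8}{7} + \frac{\left(-12 - 3 f\right)^{2}}{7}}{f}$)
$\left(-154 + W{\left(12 \right)}\right) b{\left(-6 \right)} = \left(-154 + \frac{152 + 9 \cdot 12^{2} + 44 \cdot 12}{7 \cdot 12}\right) 13 = \left(-154 + \frac{1}{7} \cdot \frac{1}{12} \left(152 + 9 \cdot 144 + 528\right)\right) 13 = \left(-154 + \frac{1}{7} \cdot \frac{1}{12} \left(152 + 1296 + 528\right)\right) 13 = \left(-154 + \frac{1}{7} \cdot \frac{1}{12} \cdot 1976\right) 13 = \left(-154 + \frac{494}{21}\right) 13 = \left(- \frac{2740}{21}\right) 13 = - \frac{35620}{21}$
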